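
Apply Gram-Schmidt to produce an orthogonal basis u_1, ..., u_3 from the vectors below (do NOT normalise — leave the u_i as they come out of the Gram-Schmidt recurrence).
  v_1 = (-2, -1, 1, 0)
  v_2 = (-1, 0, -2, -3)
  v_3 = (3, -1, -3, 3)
Orthogonal basis:
  u_1 = (-2, -1, 1, 0)
  u_2 = (-1, 0, -2, -3)
  u_3 = (-2/21, -7/3, -53/21, 12/7)

Apply the Gram-Schmidt recurrence
  u_1 = v_1
  u_i = v_i − Σ_{j<i} ((v_i · u_j) / (u_j · u_j)) · u_j.

Step by step this gives:
  u_1 = (-2, -1, 1, 0)
  u_2 = (-1, 0, -2, -3)
  u_3 = (-2/21, -7/3, -53/21, 12/7)

Orthogonality check:
  u_2 · u_1 = 0 (should be 0)
  u_3 · u_1 = 0 (should be 0)
  u_3 · u_2 = 0 (should be 0)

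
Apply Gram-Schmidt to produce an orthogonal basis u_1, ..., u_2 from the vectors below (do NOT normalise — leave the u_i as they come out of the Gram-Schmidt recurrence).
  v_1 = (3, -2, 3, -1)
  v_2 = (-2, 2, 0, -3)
Orthogonal basis:
  u_1 = (3, -2, 3, -1)
  u_2 = (-25/23, 32/23, 21/23, -76/23)

Apply the Gram-Schmidt recurrence
  u_1 = v_1
  u_i = v_i − Σ_{j<i} ((v_i · u_j) / (u_j · u_j)) · u_j.

Step by step this gives:
  u_1 = (3, -2, 3, -1)
  u_2 = (-25/23, 32/23, 21/23, -76/23)

Orthogonality check:
  u_2 · u_1 = 0 (should be 0)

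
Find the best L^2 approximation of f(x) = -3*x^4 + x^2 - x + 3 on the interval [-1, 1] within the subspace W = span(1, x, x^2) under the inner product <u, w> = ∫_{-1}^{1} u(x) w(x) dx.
g(x) = -11*x^2/7 - x + 114/35

The best approximation g ∈ W is the orthogonal projection of f onto W. Writing g = a_0 + a_1 x + a_2 x^2, the coefficients solve the normal equations G · a = b where
  G_{ij} = <φ_i, φ_j> and b_i = <f, φ_i>, with φ_0 = 1, φ_1 = x, φ_2 = x^2.
G =
  [2, 0, 2/3]
  [0, 2/3, 0]
  [2/3, 0, 2/5],
b = (82/15, -2/3, 54/35).
Solving gives a_0 = 114/35, a_1 = -1, a_2 = -11/7, so
  g(x) = -11*x^2/7 - x + 114/35.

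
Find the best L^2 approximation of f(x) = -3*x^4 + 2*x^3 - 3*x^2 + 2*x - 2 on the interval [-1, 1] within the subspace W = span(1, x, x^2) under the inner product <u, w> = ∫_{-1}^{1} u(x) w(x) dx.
g(x) = -39*x^2/7 + 16*x/5 - 61/35

The best approximation g ∈ W is the orthogonal projection of f onto W. Writing g = a_0 + a_1 x + a_2 x^2, the coefficients solve the normal equations G · a = b where
  G_{ij} = <φ_i, φ_j> and b_i = <f, φ_i>, with φ_0 = 1, φ_1 = x, φ_2 = x^2.
G =
  [2, 0, 2/3]
  [0, 2/3, 0]
  [2/3, 0, 2/5],
b = (-36/5, 32/15, -356/105).
Solving gives a_0 = -61/35, a_1 = 16/5, a_2 = -39/7, so
  g(x) = -39*x^2/7 + 16*x/5 - 61/35.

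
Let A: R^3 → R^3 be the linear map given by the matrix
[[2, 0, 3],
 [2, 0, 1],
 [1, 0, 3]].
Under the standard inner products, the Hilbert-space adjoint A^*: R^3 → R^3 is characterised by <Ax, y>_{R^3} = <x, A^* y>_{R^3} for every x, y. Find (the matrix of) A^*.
A^* = A^T =
[[2, 2, 1],
 [0, 0, 0],
 [3, 1, 3]]

For real matrices with standard dot products, the defining identity <Ax, y> = <x, A^* y> gives (Ax)^T y = x^T (A^*) y, i.e. x^T A^T y = x^T (A^*) y. Since this holds for all x, y, we must have A^* = A^T. Therefore
A^* =
[[2, 2, 1],
 [0, 0, 0],
 [3, 1, 3]].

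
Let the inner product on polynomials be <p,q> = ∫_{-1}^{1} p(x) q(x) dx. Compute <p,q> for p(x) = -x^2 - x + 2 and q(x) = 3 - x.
<p,q> = 32/3

Expand the product: p(x)·q(x) = x^3 - 2*x^2 - 5*x + 6.
∫_{-1}^{1} of each monomial x^k gives [2/(k+1) if k even, 0 if k odd]. Integrating term-by-term (or equivalently evaluating the antiderivative F(x) = x^4/4 - 2*x^3/3 - 5*x^2/2 + 6*x at the endpoints):
  F(1) − F(−1) = 37/12 − (-91/12) = 32/3.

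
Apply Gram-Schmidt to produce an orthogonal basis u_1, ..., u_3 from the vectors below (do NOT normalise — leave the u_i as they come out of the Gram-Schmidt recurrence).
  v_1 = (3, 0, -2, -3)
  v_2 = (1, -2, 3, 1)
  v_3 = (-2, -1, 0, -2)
Orthogonal basis:
  u_1 = (3, 0, -2, -3)
  u_2 = (20/11, -2, 27/11, 2/11)
  u_3 = (-254/147, -191/147, 18/49, -290/147)

Apply the Gram-Schmidt recurrence
  u_1 = v_1
  u_i = v_i − Σ_{j<i} ((v_i · u_j) / (u_j · u_j)) · u_j.

Step by step this gives:
  u_1 = (3, 0, -2, -3)
  u_2 = (20/11, -2, 27/11, 2/11)
  u_3 = (-254/147, -191/147, 18/49, -290/147)

Orthogonality check:
  u_2 · u_1 = 0 (should be 0)
  u_3 · u_1 = 0 (should be 0)
  u_3 · u_2 = 0 (should be 0)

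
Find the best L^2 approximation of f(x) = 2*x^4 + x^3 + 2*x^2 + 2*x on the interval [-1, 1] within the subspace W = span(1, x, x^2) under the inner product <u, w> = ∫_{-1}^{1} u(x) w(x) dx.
g(x) = 26*x^2/7 + 13*x/5 - 6/35

The best approximation g ∈ W is the orthogonal projection of f onto W. Writing g = a_0 + a_1 x + a_2 x^2, the coefficients solve the normal equations G · a = b where
  G_{ij} = <φ_i, φ_j> and b_i = <f, φ_i>, with φ_0 = 1, φ_1 = x, φ_2 = x^2.
G =
  [2, 0, 2/3]
  [0, 2/3, 0]
  [2/3, 0, 2/5],
b = (32/15, 26/15, 48/35).
Solving gives a_0 = -6/35, a_1 = 13/5, a_2 = 26/7, so
  g(x) = 26*x^2/7 + 13*x/5 - 6/35.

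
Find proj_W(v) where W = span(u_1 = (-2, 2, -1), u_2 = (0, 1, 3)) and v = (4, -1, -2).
proj_W(v) = (174/89, -245/89, -126/89)

Set up U = [u_1 | ... | u_2] ∈ R^(3×2). The projector onto W = col(U) is P = U (U^T U)^(-1) U^T.
Compute U^T U =
  [9, -1]
  [-1, 10],
and U^T v = (-8, -7).
Solve U^T U · c = U^T v for the coefficients: c = (-87/89, -71/89). The projection is proj_W(v) = U c.
Check: (v - proj_W(v)) · u_1 = 0  (should be 0).
Check: (v - proj_W(v)) · u_2 = 0  (should be 0).
Result: proj_W(v) = (174/89, -245/89, -126/89).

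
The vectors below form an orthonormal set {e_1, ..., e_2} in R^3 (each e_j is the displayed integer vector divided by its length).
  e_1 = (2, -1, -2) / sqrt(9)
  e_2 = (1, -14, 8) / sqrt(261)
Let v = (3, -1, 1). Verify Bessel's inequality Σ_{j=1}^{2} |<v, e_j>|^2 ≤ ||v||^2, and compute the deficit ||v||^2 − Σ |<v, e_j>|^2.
Σ |<v, e_j>|^2 = 150/29; ||v||^2 = 11; deficit = 169/29

Write each e_j = u_j / sqrt(<u_j, u_j>) where u_j is the displayed integer vector. Then <v, e_j> = <v, u_j> / sqrt(<u_j, u_j>), so |<v, e_j>|^2 = <v, u_j>^2 / <u_j, u_j>.
Coefficients: <v, e_1> = 5/sqrt(9), <v, e_2> = 25/sqrt(261).
Square and sum: Σ |<v, e_j>|^2 = 150/29.
Compute ||v||^2 = v·v = 11.
Deficit = 11 − 150/29 = 169/29 ≥ 0, confirming Bessel's inequality. (The deficit equals ||v − Σ <v,e_j> e_j||^2, the squared distance from v to span{e_j}.)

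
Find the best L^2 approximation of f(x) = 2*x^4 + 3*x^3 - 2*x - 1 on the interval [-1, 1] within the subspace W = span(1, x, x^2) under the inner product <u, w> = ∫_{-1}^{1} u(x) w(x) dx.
g(x) = 12*x^2/7 - x/5 - 41/35

The best approximation g ∈ W is the orthogonal projection of f onto W. Writing g = a_0 + a_1 x + a_2 x^2, the coefficients solve the normal equations G · a = b where
  G_{ij} = <φ_i, φ_j> and b_i = <f, φ_i>, with φ_0 = 1, φ_1 = x, φ_2 = x^2.
G =
  [2, 0, 2/3]
  [0, 2/3, 0]
  [2/3, 0, 2/5],
b = (-6/5, -2/15, -2/21).
Solving gives a_0 = -41/35, a_1 = -1/5, a_2 = 12/7, so
  g(x) = 12*x^2/7 - x/5 - 41/35.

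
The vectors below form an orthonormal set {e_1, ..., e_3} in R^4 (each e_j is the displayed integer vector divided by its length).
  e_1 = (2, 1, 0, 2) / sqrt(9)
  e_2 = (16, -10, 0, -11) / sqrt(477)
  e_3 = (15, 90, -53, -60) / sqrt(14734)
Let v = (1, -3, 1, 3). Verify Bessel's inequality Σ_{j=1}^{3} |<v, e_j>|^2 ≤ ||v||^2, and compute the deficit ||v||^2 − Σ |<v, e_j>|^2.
Σ |<v, e_j>|^2 = 2682/139; ||v||^2 = 20; deficit = 98/139

Write each e_j = u_j / sqrt(<u_j, u_j>) where u_j is the displayed integer vector. Then <v, e_j> = <v, u_j> / sqrt(<u_j, u_j>), so |<v, e_j>|^2 = <v, u_j>^2 / <u_j, u_j>.
Coefficients: <v, e_1> = 5/sqrt(9), <v, e_2> = 13/sqrt(477), <v, e_3> = -488/sqrt(14734).
Square and sum: Σ |<v, e_j>|^2 = 2682/139.
Compute ||v||^2 = v·v = 20.
Deficit = 20 − 2682/139 = 98/139 ≥ 0, confirming Bessel's inequality. (The deficit equals ||v − Σ <v,e_j> e_j||^2, the squared distance from v to span{e_j}.)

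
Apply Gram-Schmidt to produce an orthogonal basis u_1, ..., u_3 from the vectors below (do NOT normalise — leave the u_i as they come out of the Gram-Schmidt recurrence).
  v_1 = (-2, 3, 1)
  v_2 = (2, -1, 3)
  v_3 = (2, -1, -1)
Orthogonal basis:
  u_1 = (-2, 3, 1)
  u_2 = (10/7, -1/7, 23/7)
  u_3 = (8/9, 32/45, -16/45)

Apply the Gram-Schmidt recurrence
  u_1 = v_1
  u_i = v_i − Σ_{j<i} ((v_i · u_j) / (u_j · u_j)) · u_j.

Step by step this gives:
  u_1 = (-2, 3, 1)
  u_2 = (10/7, -1/7, 23/7)
  u_3 = (8/9, 32/45, -16/45)

Orthogonality check:
  u_2 · u_1 = 0 (should be 0)
  u_3 · u_1 = 0 (should be 0)
  u_3 · u_2 = 0 (should be 0)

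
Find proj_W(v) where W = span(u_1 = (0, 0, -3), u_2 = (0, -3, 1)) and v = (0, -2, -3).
proj_W(v) = (0, -2, -3)

Set up U = [u_1 | ... | u_2] ∈ R^(3×2). The projector onto W = col(U) is P = U (U^T U)^(-1) U^T.
Compute U^T U =
  [9, -3]
  [-3, 10],
and U^T v = (9, 3).
Solve U^T U · c = U^T v for the coefficients: c = (11/9, 2/3). The projection is proj_W(v) = U c.
Check: (v - proj_W(v)) · u_1 = 0  (should be 0).
Check: (v - proj_W(v)) · u_2 = 0  (should be 0).
Result: proj_W(v) = (0, -2, -3).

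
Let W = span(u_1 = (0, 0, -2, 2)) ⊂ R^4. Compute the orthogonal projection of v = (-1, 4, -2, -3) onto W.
proj_W(v) = (0, 0, 1/2, -1/2)

Set up U = [u_1 | ... | u_1] ∈ R^(4×1). The projector onto W = col(U) is P = U (U^T U)^(-1) U^T.
Compute U^T U =
  [8],
and U^T v = (-2).
Solve U^T U · c = U^T v for the coefficients: c = (-1/4). The projection is proj_W(v) = U c.
Check: (v - proj_W(v)) · u_1 = 0  (should be 0).
Result: proj_W(v) = (0, 0, 1/2, -1/2).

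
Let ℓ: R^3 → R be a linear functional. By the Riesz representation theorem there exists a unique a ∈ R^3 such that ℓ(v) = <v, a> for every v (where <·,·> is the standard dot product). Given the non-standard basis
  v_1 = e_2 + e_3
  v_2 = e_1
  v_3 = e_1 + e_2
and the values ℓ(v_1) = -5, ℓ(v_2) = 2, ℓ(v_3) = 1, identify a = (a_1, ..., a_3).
a = (2, -1, -4)

Write a = (a_1, ..., a_3) in the standard basis. For each basis vector v_i, ℓ(v_i) = <v_i, a> is a linear equation in the a_j's. Collect the n equations into a matrix system V a = ℓ, where row i of V is v_i (expressed in the standard basis). Since V is invertible (lower-triangular with 1s on the diagonal, up to permutation), solve by back-substitution:
  V =
[[0, 1, 1],
 [1, 0, 0],
 [1, 1, 0]]
  V a = (-5, 2, 1)
Solving gives a = (2, -1, -4).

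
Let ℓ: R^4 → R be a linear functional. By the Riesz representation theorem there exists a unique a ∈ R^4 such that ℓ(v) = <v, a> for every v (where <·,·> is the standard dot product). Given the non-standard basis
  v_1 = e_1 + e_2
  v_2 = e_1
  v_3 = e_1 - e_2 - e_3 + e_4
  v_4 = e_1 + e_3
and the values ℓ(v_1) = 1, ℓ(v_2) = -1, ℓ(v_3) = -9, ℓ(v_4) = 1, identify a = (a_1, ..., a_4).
a = (-1, 2, 2, -4)

Write a = (a_1, ..., a_4) in the standard basis. For each basis vector v_i, ℓ(v_i) = <v_i, a> is a linear equation in the a_j's. Collect the n equations into a matrix system V a = ℓ, where row i of V is v_i (expressed in the standard basis). Since V is invertible (lower-triangular with 1s on the diagonal, up to permutation), solve by back-substitution:
  V =
[[1, 1, 0, 0],
 [1, 0, 0, 0],
 [1, -1, -1, 1],
 [1, 0, 1, 0]]
  V a = (1, -1, -9, 1)
Solving gives a = (-1, 2, 2, -4).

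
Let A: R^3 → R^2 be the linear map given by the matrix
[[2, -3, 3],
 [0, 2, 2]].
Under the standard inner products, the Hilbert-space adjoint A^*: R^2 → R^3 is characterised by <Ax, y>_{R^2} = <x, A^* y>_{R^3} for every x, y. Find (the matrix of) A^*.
A^* = A^T =
[[2, 0],
 [-3, 2],
 [3, 2]]

For real matrices with standard dot products, the defining identity <Ax, y> = <x, A^* y> gives (Ax)^T y = x^T (A^*) y, i.e. x^T A^T y = x^T (A^*) y. Since this holds for all x, y, we must have A^* = A^T. Therefore
A^* =
[[2, 0],
 [-3, 2],
 [3, 2]].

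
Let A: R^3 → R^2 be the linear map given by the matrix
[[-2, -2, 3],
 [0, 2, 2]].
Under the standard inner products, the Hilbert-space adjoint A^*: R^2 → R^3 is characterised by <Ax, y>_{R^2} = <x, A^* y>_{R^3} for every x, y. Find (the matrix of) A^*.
A^* = A^T =
[[-2, 0],
 [-2, 2],
 [3, 2]]

For real matrices with standard dot products, the defining identity <Ax, y> = <x, A^* y> gives (Ax)^T y = x^T (A^*) y, i.e. x^T A^T y = x^T (A^*) y. Since this holds for all x, y, we must have A^* = A^T. Therefore
A^* =
[[-2, 0],
 [-2, 2],
 [3, 2]].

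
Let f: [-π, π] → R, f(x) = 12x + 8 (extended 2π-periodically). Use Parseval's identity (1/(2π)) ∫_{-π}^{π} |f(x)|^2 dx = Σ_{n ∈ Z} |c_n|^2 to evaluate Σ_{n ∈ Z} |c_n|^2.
Σ |c_n|^2 = 48π^2 + 64

Expand and integrate term by term over [-π, π]:
  ∫ (12x)^2 dx = 144·(2π^3/3); ∫ 2·12·(8)·x dx = 0 (odd integrand); ∫ 8^2 dx = 64·2π.
So (1/(2π)) ∫_{-π}^{π} (12x + 8)^2 dx = 144π^2/3 + 64 = 48π^2 + 64.
Parseval ⇒ Σ |c_n|^2 = 48π^2 + 64.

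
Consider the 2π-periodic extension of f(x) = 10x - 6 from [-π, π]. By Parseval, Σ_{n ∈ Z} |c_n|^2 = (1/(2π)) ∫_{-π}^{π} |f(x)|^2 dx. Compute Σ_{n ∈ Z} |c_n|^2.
Σ |c_n|^2 = 100π^2/3 + 36

Expand and integrate term by term over [-π, π]:
  ∫ (10x)^2 dx = 100·(2π^3/3); ∫ 2·10·(-6)·x dx = 0 (odd integrand); ∫ (-6)^2 dx = 36·2π.
So (1/(2π)) ∫_{-π}^{π} (10x - 6)^2 dx = 100π^2/3 + 36 = 100π^2/3 + 36.
Parseval ⇒ Σ |c_n|^2 = 100π^2/3 + 36.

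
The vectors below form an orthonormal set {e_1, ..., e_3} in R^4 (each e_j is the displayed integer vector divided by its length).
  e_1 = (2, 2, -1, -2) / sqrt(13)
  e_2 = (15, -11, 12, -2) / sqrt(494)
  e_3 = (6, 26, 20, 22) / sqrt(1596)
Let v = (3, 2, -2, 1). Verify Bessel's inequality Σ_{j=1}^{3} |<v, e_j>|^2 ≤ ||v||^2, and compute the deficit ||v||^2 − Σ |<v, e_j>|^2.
Σ |<v, e_j>|^2 = 395/42; ||v||^2 = 18; deficit = 361/42

Write each e_j = u_j / sqrt(<u_j, u_j>) where u_j is the displayed integer vector. Then <v, e_j> = <v, u_j> / sqrt(<u_j, u_j>), so |<v, e_j>|^2 = <v, u_j>^2 / <u_j, u_j>.
Coefficients: <v, e_1> = 10/sqrt(13), <v, e_2> = -3/sqrt(494), <v, e_3> = 52/sqrt(1596).
Square and sum: Σ |<v, e_j>|^2 = 395/42.
Compute ||v||^2 = v·v = 18.
Deficit = 18 − 395/42 = 361/42 ≥ 0, confirming Bessel's inequality. (The deficit equals ||v − Σ <v,e_j> e_j||^2, the squared distance from v to span{e_j}.)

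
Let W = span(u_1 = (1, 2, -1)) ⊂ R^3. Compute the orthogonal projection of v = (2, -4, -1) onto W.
proj_W(v) = (-5/6, -5/3, 5/6)

Set up U = [u_1 | ... | u_1] ∈ R^(3×1). The projector onto W = col(U) is P = U (U^T U)^(-1) U^T.
Compute U^T U =
  [6],
and U^T v = (-5).
Solve U^T U · c = U^T v for the coefficients: c = (-5/6). The projection is proj_W(v) = U c.
Check: (v - proj_W(v)) · u_1 = 0  (should be 0).
Result: proj_W(v) = (-5/6, -5/3, 5/6).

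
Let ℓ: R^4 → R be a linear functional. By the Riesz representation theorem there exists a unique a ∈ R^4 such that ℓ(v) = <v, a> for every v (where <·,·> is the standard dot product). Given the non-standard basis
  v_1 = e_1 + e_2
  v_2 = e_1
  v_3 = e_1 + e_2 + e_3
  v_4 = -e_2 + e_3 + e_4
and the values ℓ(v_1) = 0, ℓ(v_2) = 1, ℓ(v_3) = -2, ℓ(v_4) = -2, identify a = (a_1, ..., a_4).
a = (1, -1, -2, -1)

Write a = (a_1, ..., a_4) in the standard basis. For each basis vector v_i, ℓ(v_i) = <v_i, a> is a linear equation in the a_j's. Collect the n equations into a matrix system V a = ℓ, where row i of V is v_i (expressed in the standard basis). Since V is invertible (lower-triangular with 1s on the diagonal, up to permutation), solve by back-substitution:
  V =
[[1, 1, 0, 0],
 [1, 0, 0, 0],
 [1, 1, 1, 0],
 [0, -1, 1, 1]]
  V a = (0, 1, -2, -2)
Solving gives a = (1, -1, -2, -1).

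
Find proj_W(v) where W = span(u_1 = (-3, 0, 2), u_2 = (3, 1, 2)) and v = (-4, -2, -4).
proj_W(v) = (-636/157, -266/157, -640/157)

Set up U = [u_1 | ... | u_2] ∈ R^(3×2). The projector onto W = col(U) is P = U (U^T U)^(-1) U^T.
Compute U^T U =
  [13, -5]
  [-5, 14],
and U^T v = (4, -22).
Solve U^T U · c = U^T v for the coefficients: c = (-54/157, -266/157). The projection is proj_W(v) = U c.
Check: (v - proj_W(v)) · u_1 = 0  (should be 0).
Check: (v - proj_W(v)) · u_2 = 0  (should be 0).
Result: proj_W(v) = (-636/157, -266/157, -640/157).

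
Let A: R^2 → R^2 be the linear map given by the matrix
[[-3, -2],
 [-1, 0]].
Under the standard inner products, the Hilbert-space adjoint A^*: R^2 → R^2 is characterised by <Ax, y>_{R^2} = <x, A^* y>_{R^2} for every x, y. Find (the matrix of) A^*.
A^* = A^T =
[[-3, -1],
 [-2, 0]]

For real matrices with standard dot products, the defining identity <Ax, y> = <x, A^* y> gives (Ax)^T y = x^T (A^*) y, i.e. x^T A^T y = x^T (A^*) y. Since this holds for all x, y, we must have A^* = A^T. Therefore
A^* =
[[-3, -1],
 [-2, 0]].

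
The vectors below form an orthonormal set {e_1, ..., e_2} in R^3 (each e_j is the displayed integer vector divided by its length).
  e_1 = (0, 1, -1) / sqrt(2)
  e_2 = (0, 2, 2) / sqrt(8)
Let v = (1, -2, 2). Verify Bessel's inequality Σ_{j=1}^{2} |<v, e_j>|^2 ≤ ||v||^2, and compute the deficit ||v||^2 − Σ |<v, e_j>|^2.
Σ |<v, e_j>|^2 = 8; ||v||^2 = 9; deficit = 1

Write each e_j = u_j / sqrt(<u_j, u_j>) where u_j is the displayed integer vector. Then <v, e_j> = <v, u_j> / sqrt(<u_j, u_j>), so |<v, e_j>|^2 = <v, u_j>^2 / <u_j, u_j>.
Coefficients: <v, e_1> = -4/sqrt(2), <v, e_2> = 0/sqrt(8).
Square and sum: Σ |<v, e_j>|^2 = 8.
Compute ||v||^2 = v·v = 9.
Deficit = 9 − 8 = 1 ≥ 0, confirming Bessel's inequality. (The deficit equals ||v − Σ <v,e_j> e_j||^2, the squared distance from v to span{e_j}.)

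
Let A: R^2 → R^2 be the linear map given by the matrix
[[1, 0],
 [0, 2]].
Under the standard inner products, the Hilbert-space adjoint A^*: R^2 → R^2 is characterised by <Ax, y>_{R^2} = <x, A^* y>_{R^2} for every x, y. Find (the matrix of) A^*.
A^* = A^T =
[[1, 0],
 [0, 2]]

For real matrices with standard dot products, the defining identity <Ax, y> = <x, A^* y> gives (Ax)^T y = x^T (A^*) y, i.e. x^T A^T y = x^T (A^*) y. Since this holds for all x, y, we must have A^* = A^T. Therefore
A^* =
[[1, 0],
 [0, 2]].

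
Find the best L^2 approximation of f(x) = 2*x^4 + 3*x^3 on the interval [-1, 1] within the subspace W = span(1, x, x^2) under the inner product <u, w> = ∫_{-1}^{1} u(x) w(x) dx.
g(x) = 12*x^2/7 + 9*x/5 - 6/35

The best approximation g ∈ W is the orthogonal projection of f onto W. Writing g = a_0 + a_1 x + a_2 x^2, the coefficients solve the normal equations G · a = b where
  G_{ij} = <φ_i, φ_j> and b_i = <f, φ_i>, with φ_0 = 1, φ_1 = x, φ_2 = x^2.
G =
  [2, 0, 2/3]
  [0, 2/3, 0]
  [2/3, 0, 2/5],
b = (4/5, 6/5, 4/7).
Solving gives a_0 = -6/35, a_1 = 9/5, a_2 = 12/7, so
  g(x) = 12*x^2/7 + 9*x/5 - 6/35.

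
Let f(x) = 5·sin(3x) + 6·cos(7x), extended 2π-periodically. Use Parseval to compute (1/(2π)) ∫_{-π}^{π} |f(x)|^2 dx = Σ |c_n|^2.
Σ |c_n|^2 = 61/2

Expand |f|^2 and use orthogonality of {sin(nx), cos(mx)} on [-π, π]:
  ∫_{-π}^{π} sin(nx)^2 dx = π, ∫ cos(mx)^2 dx = π, and cross terms integrate to 0.
So ∫_{-π}^{π} f(x)^2 dx = 5^2 · π + 6^2 · π = (25 + 36)π.
Divide by 2π: (25 + 36)/2 = 61/2.
By Parseval, this equals Σ |c_n|^2.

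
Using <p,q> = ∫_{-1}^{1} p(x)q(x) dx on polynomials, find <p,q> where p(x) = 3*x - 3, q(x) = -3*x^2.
<p,q> = 6

Expand the product: p(x)·q(x) = -9*x^3 + 9*x^2.
∫_{-1}^{1} of each monomial x^k gives [2/(k+1) if k even, 0 if k odd]. Integrating term-by-term (or equivalently evaluating the antiderivative F(x) = -9*x^4/4 + 3*x^3 at the endpoints):
  F(1) − F(−1) = 3/4 − (-21/4) = 6.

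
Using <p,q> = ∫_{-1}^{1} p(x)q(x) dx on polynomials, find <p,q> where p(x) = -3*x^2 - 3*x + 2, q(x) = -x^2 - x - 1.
<p,q> = -2/15

Expand the product: p(x)·q(x) = 3*x^4 + 6*x^3 + 4*x^2 + x - 2.
∫_{-1}^{1} of each monomial x^k gives [2/(k+1) if k even, 0 if k odd]. Integrating term-by-term (or equivalently evaluating the antiderivative F(x) = 3*x^5/5 + 3*x^4/2 + 4*x^3/3 + x^2/2 - 2*x at the endpoints):
  F(1) − F(−1) = 29/15 − (31/15) = -2/15.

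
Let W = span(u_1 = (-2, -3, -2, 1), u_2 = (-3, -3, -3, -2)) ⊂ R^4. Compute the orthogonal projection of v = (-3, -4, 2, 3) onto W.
proj_W(v) = (-229/197, -585/197, -229/197, 678/197)

Set up U = [u_1 | ... | u_2] ∈ R^(4×2). The projector onto W = col(U) is P = U (U^T U)^(-1) U^T.
Compute U^T U =
  [18, 19]
  [19, 31],
and U^T v = (17, 9).
Solve U^T U · c = U^T v for the coefficients: c = (356/197, -161/197). The projection is proj_W(v) = U c.
Check: (v - proj_W(v)) · u_1 = 0  (should be 0).
Check: (v - proj_W(v)) · u_2 = 0  (should be 0).
Result: proj_W(v) = (-229/197, -585/197, -229/197, 678/197).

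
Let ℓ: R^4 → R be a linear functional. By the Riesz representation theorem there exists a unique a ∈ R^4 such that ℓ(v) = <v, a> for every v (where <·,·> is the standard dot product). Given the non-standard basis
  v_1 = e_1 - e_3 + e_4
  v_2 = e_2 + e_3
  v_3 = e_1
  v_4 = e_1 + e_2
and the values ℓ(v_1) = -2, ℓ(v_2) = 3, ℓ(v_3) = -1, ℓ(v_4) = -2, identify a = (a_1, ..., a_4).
a = (-1, -1, 4, 3)

Write a = (a_1, ..., a_4) in the standard basis. For each basis vector v_i, ℓ(v_i) = <v_i, a> is a linear equation in the a_j's. Collect the n equations into a matrix system V a = ℓ, where row i of V is v_i (expressed in the standard basis). Since V is invertible (lower-triangular with 1s on the diagonal, up to permutation), solve by back-substitution:
  V =
[[1, 0, -1, 1],
 [0, 1, 1, 0],
 [1, 0, 0, 0],
 [1, 1, 0, 0]]
  V a = (-2, 3, -1, -2)
Solving gives a = (-1, -1, 4, 3).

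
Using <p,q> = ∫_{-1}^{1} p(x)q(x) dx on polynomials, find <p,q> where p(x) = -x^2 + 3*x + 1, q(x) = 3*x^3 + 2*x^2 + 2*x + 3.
<p,q> = 182/15

Expand the product: p(x)·q(x) = -3*x^5 + 7*x^4 + 7*x^3 + 5*x^2 + 11*x + 3.
∫_{-1}^{1} of each monomial x^k gives [2/(k+1) if k even, 0 if k odd]. Integrating term-by-term (or equivalently evaluating the antiderivative F(x) = -x^6/2 + 7*x^5/5 + 7*x^4/4 + 5*x^3/3 + 11*x^2/2 + 3*x at the endpoints):
  F(1) − F(−1) = 769/60 − (41/60) = 182/15.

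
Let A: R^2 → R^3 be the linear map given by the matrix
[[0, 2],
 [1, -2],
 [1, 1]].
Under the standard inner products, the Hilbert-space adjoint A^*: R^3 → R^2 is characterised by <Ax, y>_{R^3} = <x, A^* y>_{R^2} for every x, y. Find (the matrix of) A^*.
A^* = A^T =
[[0, 1, 1],
 [2, -2, 1]]

For real matrices with standard dot products, the defining identity <Ax, y> = <x, A^* y> gives (Ax)^T y = x^T (A^*) y, i.e. x^T A^T y = x^T (A^*) y. Since this holds for all x, y, we must have A^* = A^T. Therefore
A^* =
[[0, 1, 1],
 [2, -2, 1]].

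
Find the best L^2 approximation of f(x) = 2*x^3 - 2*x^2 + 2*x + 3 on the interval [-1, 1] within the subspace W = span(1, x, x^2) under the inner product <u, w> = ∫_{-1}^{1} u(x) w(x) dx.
g(x) = -2*x^2 + 16*x/5 + 3

The best approximation g ∈ W is the orthogonal projection of f onto W. Writing g = a_0 + a_1 x + a_2 x^2, the coefficients solve the normal equations G · a = b where
  G_{ij} = <φ_i, φ_j> and b_i = <f, φ_i>, with φ_0 = 1, φ_1 = x, φ_2 = x^2.
G =
  [2, 0, 2/3]
  [0, 2/3, 0]
  [2/3, 0, 2/5],
b = (14/3, 32/15, 6/5).
Solving gives a_0 = 3, a_1 = 16/5, a_2 = -2, so
  g(x) = -2*x^2 + 16*x/5 + 3.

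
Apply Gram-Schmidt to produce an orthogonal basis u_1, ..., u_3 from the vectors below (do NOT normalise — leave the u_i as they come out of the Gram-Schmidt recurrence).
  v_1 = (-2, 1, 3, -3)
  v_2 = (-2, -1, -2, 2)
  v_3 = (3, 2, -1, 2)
Orthogonal basis:
  u_1 = (-2, 1, 3, -3)
  u_2 = (-64/23, -14/23, -19/23, 19/23)
  u_3 = (-23/109, 230/109, 17/218, 201/218)

Apply the Gram-Schmidt recurrence
  u_1 = v_1
  u_i = v_i − Σ_{j<i} ((v_i · u_j) / (u_j · u_j)) · u_j.

Step by step this gives:
  u_1 = (-2, 1, 3, -3)
  u_2 = (-64/23, -14/23, -19/23, 19/23)
  u_3 = (-23/109, 230/109, 17/218, 201/218)

Orthogonality check:
  u_2 · u_1 = 0 (should be 0)
  u_3 · u_1 = 0 (should be 0)
  u_3 · u_2 = 0 (should be 0)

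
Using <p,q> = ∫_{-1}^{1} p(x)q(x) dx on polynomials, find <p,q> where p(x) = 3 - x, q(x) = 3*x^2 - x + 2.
<p,q> = 56/3

Expand the product: p(x)·q(x) = -3*x^3 + 10*x^2 - 5*x + 6.
∫_{-1}^{1} of each monomial x^k gives [2/(k+1) if k even, 0 if k odd]. Integrating term-by-term (or equivalently evaluating the antiderivative F(x) = -3*x^4/4 + 10*x^3/3 - 5*x^2/2 + 6*x at the endpoints):
  F(1) − F(−1) = 73/12 − (-151/12) = 56/3.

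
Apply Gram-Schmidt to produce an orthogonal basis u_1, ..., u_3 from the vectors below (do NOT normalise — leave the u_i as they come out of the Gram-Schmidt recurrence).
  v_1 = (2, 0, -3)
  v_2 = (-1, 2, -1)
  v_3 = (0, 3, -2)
Orthogonal basis:
  u_1 = (2, 0, -3)
  u_2 = (-15/13, 2, -10/13)
  u_3 = (6/11, 5/11, 4/11)

Apply the Gram-Schmidt recurrence
  u_1 = v_1
  u_i = v_i − Σ_{j<i} ((v_i · u_j) / (u_j · u_j)) · u_j.

Step by step this gives:
  u_1 = (2, 0, -3)
  u_2 = (-15/13, 2, -10/13)
  u_3 = (6/11, 5/11, 4/11)

Orthogonality check:
  u_2 · u_1 = 0 (should be 0)
  u_3 · u_1 = 0 (should be 0)
  u_3 · u_2 = 0 (should be 0)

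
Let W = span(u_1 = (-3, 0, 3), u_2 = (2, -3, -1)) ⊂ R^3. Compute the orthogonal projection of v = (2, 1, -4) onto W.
proj_W(v) = (53/19, 24/19, -61/19)

Set up U = [u_1 | ... | u_2] ∈ R^(3×2). The projector onto W = col(U) is P = U (U^T U)^(-1) U^T.
Compute U^T U =
  [18, -9]
  [-9, 14],
and U^T v = (-18, 5).
Solve U^T U · c = U^T v for the coefficients: c = (-23/19, -8/19). The projection is proj_W(v) = U c.
Check: (v - proj_W(v)) · u_1 = 0  (should be 0).
Check: (v - proj_W(v)) · u_2 = 0  (should be 0).
Result: proj_W(v) = (53/19, 24/19, -61/19).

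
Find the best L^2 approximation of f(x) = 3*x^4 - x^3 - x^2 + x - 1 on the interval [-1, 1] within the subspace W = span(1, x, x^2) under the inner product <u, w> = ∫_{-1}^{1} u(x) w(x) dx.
g(x) = 11*x^2/7 + 2*x/5 - 44/35

The best approximation g ∈ W is the orthogonal projection of f onto W. Writing g = a_0 + a_1 x + a_2 x^2, the coefficients solve the normal equations G · a = b where
  G_{ij} = <φ_i, φ_j> and b_i = <f, φ_i>, with φ_0 = 1, φ_1 = x, φ_2 = x^2.
G =
  [2, 0, 2/3]
  [0, 2/3, 0]
  [2/3, 0, 2/5],
b = (-22/15, 4/15, -22/105).
Solving gives a_0 = -44/35, a_1 = 2/5, a_2 = 11/7, so
  g(x) = 11*x^2/7 + 2*x/5 - 44/35.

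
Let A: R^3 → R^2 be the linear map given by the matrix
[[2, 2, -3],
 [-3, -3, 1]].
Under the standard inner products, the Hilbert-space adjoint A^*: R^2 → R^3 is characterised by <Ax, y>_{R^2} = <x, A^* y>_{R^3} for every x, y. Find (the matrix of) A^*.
A^* = A^T =
[[2, -3],
 [2, -3],
 [-3, 1]]

For real matrices with standard dot products, the defining identity <Ax, y> = <x, A^* y> gives (Ax)^T y = x^T (A^*) y, i.e. x^T A^T y = x^T (A^*) y. Since this holds for all x, y, we must have A^* = A^T. Therefore
A^* =
[[2, -3],
 [2, -3],
 [-3, 1]].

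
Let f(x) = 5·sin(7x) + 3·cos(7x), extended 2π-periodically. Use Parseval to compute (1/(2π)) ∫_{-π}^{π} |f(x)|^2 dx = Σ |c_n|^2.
Σ |c_n|^2 = 17

Expand |f|^2 and use orthogonality of {sin(nx), cos(mx)} on [-π, π]:
  ∫_{-π}^{π} sin(nx)^2 dx = π, ∫ cos(mx)^2 dx = π, and cross terms integrate to 0.
So ∫_{-π}^{π} f(x)^2 dx = 5^2 · π + 3^2 · π = (25 + 9)π.
Divide by 2π: (25 + 9)/2 = 17.
By Parseval, this equals Σ |c_n|^2.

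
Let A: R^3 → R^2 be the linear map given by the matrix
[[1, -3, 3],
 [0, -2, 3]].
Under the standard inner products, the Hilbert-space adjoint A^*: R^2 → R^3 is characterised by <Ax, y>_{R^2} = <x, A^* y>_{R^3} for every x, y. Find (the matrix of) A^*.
A^* = A^T =
[[1, 0],
 [-3, -2],
 [3, 3]]

For real matrices with standard dot products, the defining identity <Ax, y> = <x, A^* y> gives (Ax)^T y = x^T (A^*) y, i.e. x^T A^T y = x^T (A^*) y. Since this holds for all x, y, we must have A^* = A^T. Therefore
A^* =
[[1, 0],
 [-3, -2],
 [3, 3]].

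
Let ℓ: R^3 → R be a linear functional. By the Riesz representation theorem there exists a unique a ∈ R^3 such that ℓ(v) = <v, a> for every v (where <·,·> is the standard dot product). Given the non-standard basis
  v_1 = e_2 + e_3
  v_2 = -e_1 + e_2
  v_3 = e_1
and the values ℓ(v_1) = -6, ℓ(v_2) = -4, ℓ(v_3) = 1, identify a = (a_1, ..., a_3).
a = (1, -3, -3)

Write a = (a_1, ..., a_3) in the standard basis. For each basis vector v_i, ℓ(v_i) = <v_i, a> is a linear equation in the a_j's. Collect the n equations into a matrix system V a = ℓ, where row i of V is v_i (expressed in the standard basis). Since V is invertible (lower-triangular with 1s on the diagonal, up to permutation), solve by back-substitution:
  V =
[[0, 1, 1],
 [-1, 1, 0],
 [1, 0, 0]]
  V a = (-6, -4, 1)
Solving gives a = (1, -3, -3).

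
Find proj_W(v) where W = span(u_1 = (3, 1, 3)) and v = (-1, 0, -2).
proj_W(v) = (-27/19, -9/19, -27/19)

Set up U = [u_1 | ... | u_1] ∈ R^(3×1). The projector onto W = col(U) is P = U (U^T U)^(-1) U^T.
Compute U^T U =
  [19],
and U^T v = (-9).
Solve U^T U · c = U^T v for the coefficients: c = (-9/19). The projection is proj_W(v) = U c.
Check: (v - proj_W(v)) · u_1 = 0  (should be 0).
Result: proj_W(v) = (-27/19, -9/19, -27/19).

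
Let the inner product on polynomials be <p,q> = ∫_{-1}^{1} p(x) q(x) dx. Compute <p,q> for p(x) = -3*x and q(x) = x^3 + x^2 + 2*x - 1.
<p,q> = -26/5

Expand the product: p(x)·q(x) = -3*x^4 - 3*x^3 - 6*x^2 + 3*x.
∫_{-1}^{1} of each monomial x^k gives [2/(k+1) if k even, 0 if k odd]. Integrating term-by-term (or equivalently evaluating the antiderivative F(x) = -3*x^5/5 - 3*x^4/4 - 2*x^3 + 3*x^2/2 at the endpoints):
  F(1) − F(−1) = -37/20 − (67/20) = -26/5.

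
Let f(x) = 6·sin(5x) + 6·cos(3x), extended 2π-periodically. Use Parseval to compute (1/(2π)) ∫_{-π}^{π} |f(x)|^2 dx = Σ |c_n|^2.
Σ |c_n|^2 = 36

Expand |f|^2 and use orthogonality of {sin(nx), cos(mx)} on [-π, π]:
  ∫_{-π}^{π} sin(nx)^2 dx = π, ∫ cos(mx)^2 dx = π, and cross terms integrate to 0.
So ∫_{-π}^{π} f(x)^2 dx = 6^2 · π + 6^2 · π = (36 + 36)π.
Divide by 2π: (36 + 36)/2 = 36.
By Parseval, this equals Σ |c_n|^2.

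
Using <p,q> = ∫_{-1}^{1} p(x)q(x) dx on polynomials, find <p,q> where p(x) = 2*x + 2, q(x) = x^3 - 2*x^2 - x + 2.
<p,q> = 24/5

Expand the product: p(x)·q(x) = 2*x^4 - 2*x^3 - 6*x^2 + 2*x + 4.
∫_{-1}^{1} of each monomial x^k gives [2/(k+1) if k even, 0 if k odd]. Integrating term-by-term (or equivalently evaluating the antiderivative F(x) = 2*x^5/5 - x^4/2 - 2*x^3 + x^2 + 4*x at the endpoints):
  F(1) − F(−1) = 29/10 − (-19/10) = 24/5.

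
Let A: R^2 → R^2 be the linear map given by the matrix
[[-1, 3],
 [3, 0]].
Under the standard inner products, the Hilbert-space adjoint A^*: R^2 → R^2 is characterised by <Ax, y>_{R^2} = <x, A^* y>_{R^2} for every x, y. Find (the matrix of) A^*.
A^* = A^T =
[[-1, 3],
 [3, 0]]

For real matrices with standard dot products, the defining identity <Ax, y> = <x, A^* y> gives (Ax)^T y = x^T (A^*) y, i.e. x^T A^T y = x^T (A^*) y. Since this holds for all x, y, we must have A^* = A^T. Therefore
A^* =
[[-1, 3],
 [3, 0]].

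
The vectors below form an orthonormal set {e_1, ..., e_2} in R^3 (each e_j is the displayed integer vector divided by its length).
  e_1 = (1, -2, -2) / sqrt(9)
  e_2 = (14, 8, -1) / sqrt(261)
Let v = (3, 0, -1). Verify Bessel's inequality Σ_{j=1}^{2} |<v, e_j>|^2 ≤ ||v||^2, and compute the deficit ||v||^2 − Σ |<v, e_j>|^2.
Σ |<v, e_j>|^2 = 286/29; ||v||^2 = 10; deficit = 4/29

Write each e_j = u_j / sqrt(<u_j, u_j>) where u_j is the displayed integer vector. Then <v, e_j> = <v, u_j> / sqrt(<u_j, u_j>), so |<v, e_j>|^2 = <v, u_j>^2 / <u_j, u_j>.
Coefficients: <v, e_1> = 5/sqrt(9), <v, e_2> = 43/sqrt(261).
Square and sum: Σ |<v, e_j>|^2 = 286/29.
Compute ||v||^2 = v·v = 10.
Deficit = 10 − 286/29 = 4/29 ≥ 0, confirming Bessel's inequality. (The deficit equals ||v − Σ <v,e_j> e_j||^2, the squared distance from v to span{e_j}.)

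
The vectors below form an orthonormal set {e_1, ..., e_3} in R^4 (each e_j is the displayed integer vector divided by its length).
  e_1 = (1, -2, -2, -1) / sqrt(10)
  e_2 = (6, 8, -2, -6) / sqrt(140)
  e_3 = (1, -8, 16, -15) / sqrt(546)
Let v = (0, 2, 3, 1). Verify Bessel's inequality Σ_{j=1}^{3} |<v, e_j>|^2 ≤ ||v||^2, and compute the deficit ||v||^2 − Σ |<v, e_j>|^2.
Σ |<v, e_j>|^2 = 497/39; ||v||^2 = 14; deficit = 49/39

Write each e_j = u_j / sqrt(<u_j, u_j>) where u_j is the displayed integer vector. Then <v, e_j> = <v, u_j> / sqrt(<u_j, u_j>), so |<v, e_j>|^2 = <v, u_j>^2 / <u_j, u_j>.
Coefficients: <v, e_1> = -11/sqrt(10), <v, e_2> = 4/sqrt(140), <v, e_3> = 17/sqrt(546).
Square and sum: Σ |<v, e_j>|^2 = 497/39.
Compute ||v||^2 = v·v = 14.
Deficit = 14 − 497/39 = 49/39 ≥ 0, confirming Bessel's inequality. (The deficit equals ||v − Σ <v,e_j> e_j||^2, the squared distance from v to span{e_j}.)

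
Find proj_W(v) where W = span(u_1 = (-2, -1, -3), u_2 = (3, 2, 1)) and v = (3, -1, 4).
proj_W(v) = (9/5, 17/25, 106/25)

Set up U = [u_1 | ... | u_2] ∈ R^(3×2). The projector onto W = col(U) is P = U (U^T U)^(-1) U^T.
Compute U^T U =
  [14, -11]
  [-11, 14],
and U^T v = (-17, 11).
Solve U^T U · c = U^T v for the coefficients: c = (-39/25, -11/25). The projection is proj_W(v) = U c.
Check: (v - proj_W(v)) · u_1 = 0  (should be 0).
Check: (v - proj_W(v)) · u_2 = 0  (should be 0).
Result: proj_W(v) = (9/5, 17/25, 106/25).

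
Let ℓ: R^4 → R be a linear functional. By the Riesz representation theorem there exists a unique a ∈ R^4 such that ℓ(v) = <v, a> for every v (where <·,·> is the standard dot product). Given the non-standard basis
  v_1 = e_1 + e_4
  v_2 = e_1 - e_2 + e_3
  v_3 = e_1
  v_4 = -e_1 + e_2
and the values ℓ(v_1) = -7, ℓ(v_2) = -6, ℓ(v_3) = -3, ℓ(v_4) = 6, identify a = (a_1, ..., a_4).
a = (-3, 3, 0, -4)

Write a = (a_1, ..., a_4) in the standard basis. For each basis vector v_i, ℓ(v_i) = <v_i, a> is a linear equation in the a_j's. Collect the n equations into a matrix system V a = ℓ, where row i of V is v_i (expressed in the standard basis). Since V is invertible (lower-triangular with 1s on the diagonal, up to permutation), solve by back-substitution:
  V =
[[1, 0, 0, 1],
 [1, -1, 1, 0],
 [1, 0, 0, 0],
 [-1, 1, 0, 0]]
  V a = (-7, -6, -3, 6)
Solving gives a = (-3, 3, 0, -4).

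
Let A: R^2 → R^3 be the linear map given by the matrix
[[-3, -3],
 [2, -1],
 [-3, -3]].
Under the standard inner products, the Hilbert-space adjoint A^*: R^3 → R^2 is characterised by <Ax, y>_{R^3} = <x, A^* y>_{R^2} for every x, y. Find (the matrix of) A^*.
A^* = A^T =
[[-3, 2, -3],
 [-3, -1, -3]]

For real matrices with standard dot products, the defining identity <Ax, y> = <x, A^* y> gives (Ax)^T y = x^T (A^*) y, i.e. x^T A^T y = x^T (A^*) y. Since this holds for all x, y, we must have A^* = A^T. Therefore
A^* =
[[-3, 2, -3],
 [-3, -1, -3]].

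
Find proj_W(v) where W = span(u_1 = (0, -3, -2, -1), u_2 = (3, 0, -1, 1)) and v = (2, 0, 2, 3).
proj_W(v) = (35/17, 28/17, 7/17, 21/17)

Set up U = [u_1 | ... | u_2] ∈ R^(4×2). The projector onto W = col(U) is P = U (U^T U)^(-1) U^T.
Compute U^T U =
  [14, 1]
  [1, 11],
and U^T v = (-7, 7).
Solve U^T U · c = U^T v for the coefficients: c = (-28/51, 35/51). The projection is proj_W(v) = U c.
Check: (v - proj_W(v)) · u_1 = 0  (should be 0).
Check: (v - proj_W(v)) · u_2 = 0  (should be 0).
Result: proj_W(v) = (35/17, 28/17, 7/17, 21/17).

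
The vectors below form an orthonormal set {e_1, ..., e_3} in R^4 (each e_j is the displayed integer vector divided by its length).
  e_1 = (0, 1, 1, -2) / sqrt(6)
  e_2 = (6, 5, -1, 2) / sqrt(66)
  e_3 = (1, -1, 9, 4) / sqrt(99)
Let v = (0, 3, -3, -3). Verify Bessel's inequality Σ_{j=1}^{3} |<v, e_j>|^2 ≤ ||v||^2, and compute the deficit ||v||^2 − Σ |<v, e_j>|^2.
Σ |<v, e_j>|^2 = 26; ||v||^2 = 27; deficit = 1

Write each e_j = u_j / sqrt(<u_j, u_j>) where u_j is the displayed integer vector. Then <v, e_j> = <v, u_j> / sqrt(<u_j, u_j>), so |<v, e_j>|^2 = <v, u_j>^2 / <u_j, u_j>.
Coefficients: <v, e_1> = 6/sqrt(6), <v, e_2> = 12/sqrt(66), <v, e_3> = -42/sqrt(99).
Square and sum: Σ |<v, e_j>|^2 = 26.
Compute ||v||^2 = v·v = 27.
Deficit = 27 − 26 = 1 ≥ 0, confirming Bessel's inequality. (The deficit equals ||v − Σ <v,e_j> e_j||^2, the squared distance from v to span{e_j}.)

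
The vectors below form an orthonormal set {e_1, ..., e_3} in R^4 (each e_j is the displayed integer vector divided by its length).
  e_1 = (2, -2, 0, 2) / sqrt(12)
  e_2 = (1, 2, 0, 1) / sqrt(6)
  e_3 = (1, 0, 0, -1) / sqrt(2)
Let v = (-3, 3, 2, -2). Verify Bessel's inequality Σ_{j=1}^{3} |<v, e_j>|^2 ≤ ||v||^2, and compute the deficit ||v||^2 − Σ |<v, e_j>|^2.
Σ |<v, e_j>|^2 = 22; ||v||^2 = 26; deficit = 4

Write each e_j = u_j / sqrt(<u_j, u_j>) where u_j is the displayed integer vector. Then <v, e_j> = <v, u_j> / sqrt(<u_j, u_j>), so |<v, e_j>|^2 = <v, u_j>^2 / <u_j, u_j>.
Coefficients: <v, e_1> = -16/sqrt(12), <v, e_2> = 1/sqrt(6), <v, e_3> = -1/sqrt(2).
Square and sum: Σ |<v, e_j>|^2 = 22.
Compute ||v||^2 = v·v = 26.
Deficit = 26 − 22 = 4 ≥ 0, confirming Bessel's inequality. (The deficit equals ||v − Σ <v,e_j> e_j||^2, the squared distance from v to span{e_j}.)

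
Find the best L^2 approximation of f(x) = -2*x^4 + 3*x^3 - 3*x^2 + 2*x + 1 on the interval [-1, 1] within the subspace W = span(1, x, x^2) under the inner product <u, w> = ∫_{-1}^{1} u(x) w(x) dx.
g(x) = -33*x^2/7 + 19*x/5 + 41/35

The best approximation g ∈ W is the orthogonal projection of f onto W. Writing g = a_0 + a_1 x + a_2 x^2, the coefficients solve the normal equations G · a = b where
  G_{ij} = <φ_i, φ_j> and b_i = <f, φ_i>, with φ_0 = 1, φ_1 = x, φ_2 = x^2.
G =
  [2, 0, 2/3]
  [0, 2/3, 0]
  [2/3, 0, 2/5],
b = (-4/5, 38/15, -116/105).
Solving gives a_0 = 41/35, a_1 = 19/5, a_2 = -33/7, so
  g(x) = -33*x^2/7 + 19*x/5 + 41/35.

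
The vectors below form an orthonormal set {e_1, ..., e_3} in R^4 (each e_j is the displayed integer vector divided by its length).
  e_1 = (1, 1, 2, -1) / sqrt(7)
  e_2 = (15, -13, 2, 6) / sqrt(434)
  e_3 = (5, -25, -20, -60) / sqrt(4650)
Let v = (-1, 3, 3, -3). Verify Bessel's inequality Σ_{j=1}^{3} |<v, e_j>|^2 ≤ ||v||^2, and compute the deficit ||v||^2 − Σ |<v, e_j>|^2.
Σ |<v, e_j>|^2 = 83/3; ||v||^2 = 28; deficit = 1/3

Write each e_j = u_j / sqrt(<u_j, u_j>) where u_j is the displayed integer vector. Then <v, e_j> = <v, u_j> / sqrt(<u_j, u_j>), so |<v, e_j>|^2 = <v, u_j>^2 / <u_j, u_j>.
Coefficients: <v, e_1> = 11/sqrt(7), <v, e_2> = -66/sqrt(434), <v, e_3> = 40/sqrt(4650).
Square and sum: Σ |<v, e_j>|^2 = 83/3.
Compute ||v||^2 = v·v = 28.
Deficit = 28 − 83/3 = 1/3 ≥ 0, confirming Bessel's inequality. (The deficit equals ||v − Σ <v,e_j> e_j||^2, the squared distance from v to span{e_j}.)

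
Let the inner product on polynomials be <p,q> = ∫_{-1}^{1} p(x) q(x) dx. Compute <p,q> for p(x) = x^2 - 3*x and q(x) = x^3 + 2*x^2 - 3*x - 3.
<p,q> = 18/5

Expand the product: p(x)·q(x) = x^5 - x^4 - 9*x^3 + 6*x^2 + 9*x.
∫_{-1}^{1} of each monomial x^k gives [2/(k+1) if k even, 0 if k odd]. Integrating term-by-term (or equivalently evaluating the antiderivative F(x) = x^6/6 - x^5/5 - 9*x^4/4 + 2*x^3 + 9*x^2/2 at the endpoints):
  F(1) − F(−1) = 253/60 − (37/60) = 18/5.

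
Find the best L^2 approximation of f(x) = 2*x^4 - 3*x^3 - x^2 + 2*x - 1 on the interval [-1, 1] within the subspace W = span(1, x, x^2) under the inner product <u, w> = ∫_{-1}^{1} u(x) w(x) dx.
g(x) = 5*x^2/7 + x/5 - 41/35

The best approximation g ∈ W is the orthogonal projection of f onto W. Writing g = a_0 + a_1 x + a_2 x^2, the coefficients solve the normal equations G · a = b where
  G_{ij} = <φ_i, φ_j> and b_i = <f, φ_i>, with φ_0 = 1, φ_1 = x, φ_2 = x^2.
G =
  [2, 0, 2/3]
  [0, 2/3, 0]
  [2/3, 0, 2/5],
b = (-28/15, 2/15, -52/105).
Solving gives a_0 = -41/35, a_1 = 1/5, a_2 = 5/7, so
  g(x) = 5*x^2/7 + x/5 - 41/35.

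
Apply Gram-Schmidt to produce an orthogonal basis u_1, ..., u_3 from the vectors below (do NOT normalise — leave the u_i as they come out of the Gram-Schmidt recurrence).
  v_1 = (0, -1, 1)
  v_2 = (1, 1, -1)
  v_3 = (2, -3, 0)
Orthogonal basis:
  u_1 = (0, -1, 1)
  u_2 = (1, 0, 0)
  u_3 = (0, -3/2, -3/2)

Apply the Gram-Schmidt recurrence
  u_1 = v_1
  u_i = v_i − Σ_{j<i} ((v_i · u_j) / (u_j · u_j)) · u_j.

Step by step this gives:
  u_1 = (0, -1, 1)
  u_2 = (1, 0, 0)
  u_3 = (0, -3/2, -3/2)

Orthogonality check:
  u_2 · u_1 = 0 (should be 0)
  u_3 · u_1 = 0 (should be 0)
  u_3 · u_2 = 0 (should be 0)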